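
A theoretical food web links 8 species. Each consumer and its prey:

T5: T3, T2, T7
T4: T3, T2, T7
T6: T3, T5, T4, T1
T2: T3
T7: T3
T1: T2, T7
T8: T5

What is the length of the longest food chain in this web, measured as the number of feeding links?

3 links

One longest chain: T3 → T2 → T5 → T6.
It has 4 species and 3 links.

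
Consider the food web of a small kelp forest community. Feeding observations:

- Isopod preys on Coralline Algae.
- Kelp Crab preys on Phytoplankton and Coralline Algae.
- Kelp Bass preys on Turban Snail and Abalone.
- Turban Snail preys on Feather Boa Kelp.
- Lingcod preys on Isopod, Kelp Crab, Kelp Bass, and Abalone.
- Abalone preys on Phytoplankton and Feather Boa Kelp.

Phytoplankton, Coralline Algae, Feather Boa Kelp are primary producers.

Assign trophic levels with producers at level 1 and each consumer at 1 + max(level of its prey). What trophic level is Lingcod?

Feather Boa Kelp is a producer → level 1.
Turban Snail eats Feather Boa Kelp → level 2.
Kelp Bass eats Turban Snail (level 2); other prey at levels: Abalone 2 → level 3.
Lingcod eats Kelp Bass (level 3); other prey at levels: Abalone 2, Kelp Crab 2, Isopod 2 → level 4.

Trophic level 4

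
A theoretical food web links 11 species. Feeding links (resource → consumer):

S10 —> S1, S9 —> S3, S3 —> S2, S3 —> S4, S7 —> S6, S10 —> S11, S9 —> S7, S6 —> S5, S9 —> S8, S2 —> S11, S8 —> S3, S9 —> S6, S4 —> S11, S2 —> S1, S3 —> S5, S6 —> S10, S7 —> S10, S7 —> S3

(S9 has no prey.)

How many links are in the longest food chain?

One longest chain: S9 → S7 → S3 → S2 → S11.
It has 5 species and 4 links.

4 links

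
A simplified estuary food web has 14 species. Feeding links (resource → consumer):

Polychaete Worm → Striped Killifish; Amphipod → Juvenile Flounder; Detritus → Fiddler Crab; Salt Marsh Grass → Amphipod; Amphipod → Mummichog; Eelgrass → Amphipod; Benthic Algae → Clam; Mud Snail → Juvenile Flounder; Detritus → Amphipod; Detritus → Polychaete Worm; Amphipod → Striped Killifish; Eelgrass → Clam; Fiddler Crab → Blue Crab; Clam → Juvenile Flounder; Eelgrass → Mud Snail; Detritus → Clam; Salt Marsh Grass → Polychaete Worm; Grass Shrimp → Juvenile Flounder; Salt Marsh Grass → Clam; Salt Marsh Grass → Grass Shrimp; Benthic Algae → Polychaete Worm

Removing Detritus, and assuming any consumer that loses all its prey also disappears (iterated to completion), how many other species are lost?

2

Remove Detritus.
Round 1: Fiddler Crab (all prey gone) → extinct.
Round 2: Blue Crab (all prey gone) → extinct.
No further losses. Total secondary extinctions: 2.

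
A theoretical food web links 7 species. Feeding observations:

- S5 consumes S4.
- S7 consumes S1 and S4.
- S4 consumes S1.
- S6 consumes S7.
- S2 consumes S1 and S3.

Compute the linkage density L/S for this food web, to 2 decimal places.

L/S = 1.00

There are L = 7 links among S = 7 species.
L/S = 7/7 = 1.0000 ≈ 1.00.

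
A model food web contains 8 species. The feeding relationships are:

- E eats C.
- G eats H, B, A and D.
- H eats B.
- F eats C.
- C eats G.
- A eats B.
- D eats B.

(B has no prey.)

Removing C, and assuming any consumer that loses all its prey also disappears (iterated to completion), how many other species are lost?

2

Remove C.
Round 1: E (all prey gone), F (all prey gone) → extinct.
No further losses. Total secondary extinctions: 2.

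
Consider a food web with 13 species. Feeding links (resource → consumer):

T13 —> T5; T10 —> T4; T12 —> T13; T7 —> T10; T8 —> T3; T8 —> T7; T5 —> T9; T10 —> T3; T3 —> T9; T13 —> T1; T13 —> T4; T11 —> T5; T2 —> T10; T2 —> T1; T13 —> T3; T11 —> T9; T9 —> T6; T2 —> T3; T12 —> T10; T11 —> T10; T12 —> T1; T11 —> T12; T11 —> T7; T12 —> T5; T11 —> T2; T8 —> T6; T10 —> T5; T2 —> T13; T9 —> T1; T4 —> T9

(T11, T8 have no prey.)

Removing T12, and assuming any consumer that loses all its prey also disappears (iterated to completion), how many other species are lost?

Remove T12.
Every predator of it retains at least one other prey: T13 still has T2; T10 still has T11, T2, T7; T5 still has T11, T13, T10; T1 still has T2, T13, T9.
No consumer loses all prey, so no secondary extinctions occur.

0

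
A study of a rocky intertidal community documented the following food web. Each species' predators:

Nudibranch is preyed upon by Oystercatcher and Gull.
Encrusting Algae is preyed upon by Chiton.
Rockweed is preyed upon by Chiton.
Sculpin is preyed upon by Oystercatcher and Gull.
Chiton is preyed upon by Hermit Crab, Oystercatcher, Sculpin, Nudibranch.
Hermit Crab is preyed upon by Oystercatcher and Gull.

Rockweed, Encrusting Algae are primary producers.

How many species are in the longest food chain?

4 species

One longest chain: Rockweed → Chiton → Nudibranch → Gull.
It has 4 species and 3 links.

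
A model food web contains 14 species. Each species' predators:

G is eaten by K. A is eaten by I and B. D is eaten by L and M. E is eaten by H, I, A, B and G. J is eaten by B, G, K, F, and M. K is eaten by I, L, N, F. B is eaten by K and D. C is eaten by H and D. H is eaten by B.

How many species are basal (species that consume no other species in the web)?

Basal species (no prey listed): J, E, C.
Count: 3.

3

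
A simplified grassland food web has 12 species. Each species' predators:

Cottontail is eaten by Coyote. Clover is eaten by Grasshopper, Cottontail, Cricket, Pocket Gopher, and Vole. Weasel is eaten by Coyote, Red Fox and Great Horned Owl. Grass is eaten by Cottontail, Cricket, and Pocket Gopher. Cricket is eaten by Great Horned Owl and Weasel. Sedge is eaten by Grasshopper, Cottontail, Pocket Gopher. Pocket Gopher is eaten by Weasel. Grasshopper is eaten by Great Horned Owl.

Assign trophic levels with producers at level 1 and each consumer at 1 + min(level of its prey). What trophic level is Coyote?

Trophic level 3

Sedge is a producer → level 1.
Cottontail eats Sedge → level 2.
Coyote eats Cottontail → level 3.
No prey of Coyote is below level 2, so 3 is the minimum.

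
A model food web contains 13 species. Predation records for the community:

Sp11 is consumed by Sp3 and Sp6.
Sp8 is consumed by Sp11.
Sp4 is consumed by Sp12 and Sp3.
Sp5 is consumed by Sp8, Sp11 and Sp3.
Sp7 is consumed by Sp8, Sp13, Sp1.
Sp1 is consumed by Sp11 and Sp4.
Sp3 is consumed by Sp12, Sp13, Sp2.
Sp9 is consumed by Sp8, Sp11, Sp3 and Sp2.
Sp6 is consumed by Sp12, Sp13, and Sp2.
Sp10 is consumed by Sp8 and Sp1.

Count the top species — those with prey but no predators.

3

Top species (has prey, but nothing eats it): Sp2, Sp12, Sp13.
Count: 3.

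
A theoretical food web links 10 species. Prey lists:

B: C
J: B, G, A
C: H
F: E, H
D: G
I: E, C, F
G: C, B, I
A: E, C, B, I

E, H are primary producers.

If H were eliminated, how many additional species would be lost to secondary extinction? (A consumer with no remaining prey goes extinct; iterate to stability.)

2

Remove H.
Round 1: C (all prey gone) → extinct.
Round 2: B (all prey gone) → extinct.
No further losses. Total secondary extinctions: 2.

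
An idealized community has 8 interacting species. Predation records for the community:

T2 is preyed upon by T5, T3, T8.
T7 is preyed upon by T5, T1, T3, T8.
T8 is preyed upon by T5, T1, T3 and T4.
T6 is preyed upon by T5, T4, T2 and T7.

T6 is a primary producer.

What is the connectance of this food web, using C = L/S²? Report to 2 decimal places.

C = 0.23

The web has S = 8 species and L = 15 feeding links.
C = L / S² = 15 / 64 = 0.2344 ≈ 0.23.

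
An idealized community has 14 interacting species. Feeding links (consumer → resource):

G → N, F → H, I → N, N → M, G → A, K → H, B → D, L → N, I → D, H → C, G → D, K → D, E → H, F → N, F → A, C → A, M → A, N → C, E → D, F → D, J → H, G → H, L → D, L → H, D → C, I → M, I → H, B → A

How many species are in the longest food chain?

One longest chain: A → C → D → I.
It has 4 species and 3 links.

4 species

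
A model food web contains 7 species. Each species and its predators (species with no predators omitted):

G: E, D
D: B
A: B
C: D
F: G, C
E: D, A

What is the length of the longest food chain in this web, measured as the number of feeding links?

One longest chain: F → G → E → D → B.
It has 5 species and 4 links.

4 links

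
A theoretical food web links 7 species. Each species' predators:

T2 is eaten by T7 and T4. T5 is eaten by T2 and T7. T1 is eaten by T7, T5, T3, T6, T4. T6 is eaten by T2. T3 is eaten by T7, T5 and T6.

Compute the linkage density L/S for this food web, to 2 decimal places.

L/S = 1.86

There are L = 13 links among S = 7 species.
L/S = 13/7 = 1.8571 ≈ 1.86.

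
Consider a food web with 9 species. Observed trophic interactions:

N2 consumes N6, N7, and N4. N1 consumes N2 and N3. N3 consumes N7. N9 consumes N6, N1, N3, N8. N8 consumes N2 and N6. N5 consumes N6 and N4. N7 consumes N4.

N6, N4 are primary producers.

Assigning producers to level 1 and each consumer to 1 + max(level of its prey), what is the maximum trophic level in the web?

Producers (level 1): N6, N4.
N4 → N7 → N2 → N8 → N9 gives N9 level 5.
No species has a prey at level 5, so no species reaches level 6.

5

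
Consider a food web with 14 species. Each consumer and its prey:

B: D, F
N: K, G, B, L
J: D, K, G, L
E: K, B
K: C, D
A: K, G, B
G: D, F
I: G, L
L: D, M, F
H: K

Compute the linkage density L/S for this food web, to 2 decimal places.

There are L = 25 links among S = 14 species.
L/S = 25/14 = 1.7857 ≈ 1.79.

L/S = 1.79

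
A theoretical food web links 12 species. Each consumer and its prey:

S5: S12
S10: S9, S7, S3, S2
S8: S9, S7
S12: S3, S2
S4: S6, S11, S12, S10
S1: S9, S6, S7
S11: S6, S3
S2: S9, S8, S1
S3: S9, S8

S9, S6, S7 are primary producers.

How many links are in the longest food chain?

One longest chain: S9 → S8 → S3 → S12 → S4.
It has 5 species and 4 links.

4 links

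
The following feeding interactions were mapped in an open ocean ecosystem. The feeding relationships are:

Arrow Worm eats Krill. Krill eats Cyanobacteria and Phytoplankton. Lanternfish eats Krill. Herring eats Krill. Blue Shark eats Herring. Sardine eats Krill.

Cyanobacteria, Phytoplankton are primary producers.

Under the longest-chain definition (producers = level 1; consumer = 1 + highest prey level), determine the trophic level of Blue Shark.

Trophic level 4

Cyanobacteria is a producer → level 1.
Krill eats Cyanobacteria (level 1); other prey at levels: Phytoplankton 1 → level 2.
Herring eats Krill → level 3.
Blue Shark eats Herring → level 4.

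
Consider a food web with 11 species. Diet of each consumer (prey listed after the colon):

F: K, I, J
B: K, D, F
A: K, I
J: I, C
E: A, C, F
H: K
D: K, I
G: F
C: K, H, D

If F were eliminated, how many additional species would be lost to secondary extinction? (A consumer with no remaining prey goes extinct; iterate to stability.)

Remove F.
Round 1: G (all prey gone) → extinct.
No further losses. Total secondary extinctions: 1.

1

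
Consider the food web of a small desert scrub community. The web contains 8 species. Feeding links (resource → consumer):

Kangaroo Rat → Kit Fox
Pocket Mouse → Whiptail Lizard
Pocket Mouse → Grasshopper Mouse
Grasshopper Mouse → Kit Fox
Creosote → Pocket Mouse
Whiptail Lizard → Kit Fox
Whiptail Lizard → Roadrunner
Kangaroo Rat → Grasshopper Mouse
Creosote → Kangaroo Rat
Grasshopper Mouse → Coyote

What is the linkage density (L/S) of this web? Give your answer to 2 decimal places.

There are L = 10 links among S = 8 species.
L/S = 10/8 = 1.2500 ≈ 1.25.

L/S = 1.25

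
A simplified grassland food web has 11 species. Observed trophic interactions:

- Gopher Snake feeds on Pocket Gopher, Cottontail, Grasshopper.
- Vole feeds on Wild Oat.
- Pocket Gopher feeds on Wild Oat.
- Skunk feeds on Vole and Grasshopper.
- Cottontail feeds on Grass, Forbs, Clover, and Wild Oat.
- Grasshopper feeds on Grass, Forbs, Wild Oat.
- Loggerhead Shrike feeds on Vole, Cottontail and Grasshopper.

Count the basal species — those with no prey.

Basal species (no prey listed): Clover, Grass, Forbs, Wild Oat.
Count: 4.

4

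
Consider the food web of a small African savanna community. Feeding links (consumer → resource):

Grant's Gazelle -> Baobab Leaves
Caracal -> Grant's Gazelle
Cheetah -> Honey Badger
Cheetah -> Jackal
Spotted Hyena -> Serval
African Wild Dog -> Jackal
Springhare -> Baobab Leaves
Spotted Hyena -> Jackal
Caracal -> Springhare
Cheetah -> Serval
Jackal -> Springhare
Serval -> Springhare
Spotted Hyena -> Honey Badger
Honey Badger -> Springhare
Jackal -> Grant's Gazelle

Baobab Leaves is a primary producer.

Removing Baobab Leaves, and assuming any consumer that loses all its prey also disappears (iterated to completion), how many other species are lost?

Remove Baobab Leaves.
Round 1: Springhare (all prey gone), Grant's Gazelle (all prey gone) → extinct.
Round 2: Serval (all prey gone), Caracal (all prey gone), Jackal (all prey gone), Honey Badger (all prey gone) → extinct.
Round 3: Spotted Hyena (all prey gone), Cheetah (all prey gone), African Wild Dog (all prey gone) → extinct.
No further losses. Total secondary extinctions: 9.

9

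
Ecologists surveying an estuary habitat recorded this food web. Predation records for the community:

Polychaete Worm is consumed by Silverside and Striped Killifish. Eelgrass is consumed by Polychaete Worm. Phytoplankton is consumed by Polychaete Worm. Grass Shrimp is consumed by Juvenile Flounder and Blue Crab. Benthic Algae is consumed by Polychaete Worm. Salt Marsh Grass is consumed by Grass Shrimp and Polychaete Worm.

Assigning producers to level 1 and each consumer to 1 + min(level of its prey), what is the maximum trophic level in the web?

3

Producers (level 1): Salt Marsh Grass, Phytoplankton, Benthic Algae, Eelgrass.
Following each consumer down to its lowest-level prey: Salt Marsh Grass → Polychaete Worm → Striped Killifish (levels 1 through 3).
All prey of Striped Killifish (Polychaete Worm 2) are at level 2 or above, so Striped Killifish is at level 1 + 2 = 3.
Every consumer has at least one prey at level 2 or below, so none exceeds level 3.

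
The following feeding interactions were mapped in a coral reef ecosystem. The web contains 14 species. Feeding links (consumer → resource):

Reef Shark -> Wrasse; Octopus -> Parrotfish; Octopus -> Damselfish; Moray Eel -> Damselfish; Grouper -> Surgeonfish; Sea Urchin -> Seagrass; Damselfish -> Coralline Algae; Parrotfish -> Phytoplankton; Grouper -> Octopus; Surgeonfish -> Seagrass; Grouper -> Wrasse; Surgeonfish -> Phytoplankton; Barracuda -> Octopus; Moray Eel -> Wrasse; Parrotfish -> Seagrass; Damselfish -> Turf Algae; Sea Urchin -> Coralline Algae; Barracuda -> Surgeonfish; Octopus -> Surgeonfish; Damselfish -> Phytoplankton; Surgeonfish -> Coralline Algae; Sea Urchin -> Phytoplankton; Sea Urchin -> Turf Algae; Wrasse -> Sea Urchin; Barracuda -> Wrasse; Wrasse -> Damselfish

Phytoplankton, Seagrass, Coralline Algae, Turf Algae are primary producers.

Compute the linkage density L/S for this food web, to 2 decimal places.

L/S = 1.86

There are L = 26 links among S = 14 species.
L/S = 26/14 = 1.8571 ≈ 1.86.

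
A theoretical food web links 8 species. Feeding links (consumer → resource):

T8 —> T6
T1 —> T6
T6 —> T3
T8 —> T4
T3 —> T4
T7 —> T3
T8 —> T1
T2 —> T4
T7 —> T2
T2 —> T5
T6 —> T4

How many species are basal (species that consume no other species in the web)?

2

Basal species (no prey listed): T4, T5.
Count: 2.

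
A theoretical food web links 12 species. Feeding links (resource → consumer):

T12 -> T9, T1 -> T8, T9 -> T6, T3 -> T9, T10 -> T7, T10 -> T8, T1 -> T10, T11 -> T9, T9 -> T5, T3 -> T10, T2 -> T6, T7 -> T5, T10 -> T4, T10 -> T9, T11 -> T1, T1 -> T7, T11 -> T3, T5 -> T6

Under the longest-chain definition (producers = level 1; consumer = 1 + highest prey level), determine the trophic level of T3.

Trophic level 2

T11 is a producer → level 1.
T3 eats T11 → level 2.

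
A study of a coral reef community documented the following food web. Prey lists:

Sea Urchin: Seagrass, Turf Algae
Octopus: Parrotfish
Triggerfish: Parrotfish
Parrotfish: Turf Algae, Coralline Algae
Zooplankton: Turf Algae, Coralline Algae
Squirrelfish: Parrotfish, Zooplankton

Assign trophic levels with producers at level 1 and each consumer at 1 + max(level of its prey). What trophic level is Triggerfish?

Trophic level 3

Turf Algae is a producer → level 1.
Parrotfish eats Turf Algae (level 1); other prey at levels: Coralline Algae 1 → level 2.
Triggerfish eats Parrotfish → level 3.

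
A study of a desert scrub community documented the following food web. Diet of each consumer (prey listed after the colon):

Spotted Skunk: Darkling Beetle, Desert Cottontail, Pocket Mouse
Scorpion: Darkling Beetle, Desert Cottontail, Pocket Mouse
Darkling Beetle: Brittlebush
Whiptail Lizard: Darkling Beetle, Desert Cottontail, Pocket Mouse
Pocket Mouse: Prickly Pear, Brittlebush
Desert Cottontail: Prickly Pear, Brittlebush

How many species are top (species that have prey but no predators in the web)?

3

Top species (has prey, but nothing eats it): Whiptail Lizard, Spotted Skunk, Scorpion.
Count: 3.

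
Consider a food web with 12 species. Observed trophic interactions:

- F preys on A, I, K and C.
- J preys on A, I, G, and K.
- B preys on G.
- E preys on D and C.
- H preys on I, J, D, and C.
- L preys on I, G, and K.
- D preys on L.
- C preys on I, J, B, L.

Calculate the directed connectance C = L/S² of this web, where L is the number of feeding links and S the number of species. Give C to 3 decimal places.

The web has S = 12 species and L = 23 feeding links.
C = L / S² = 23 / 144 = 0.1597 ≈ 0.160.

C = 0.160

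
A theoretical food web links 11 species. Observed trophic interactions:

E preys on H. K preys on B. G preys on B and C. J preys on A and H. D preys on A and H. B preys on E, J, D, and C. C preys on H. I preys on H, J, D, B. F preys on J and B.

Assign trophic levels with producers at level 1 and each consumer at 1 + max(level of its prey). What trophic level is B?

Trophic level 3

H is a producer → level 1.
E eats H → level 2.
B eats E (level 2); other prey at levels: C 2, D 2, J 2 → level 3.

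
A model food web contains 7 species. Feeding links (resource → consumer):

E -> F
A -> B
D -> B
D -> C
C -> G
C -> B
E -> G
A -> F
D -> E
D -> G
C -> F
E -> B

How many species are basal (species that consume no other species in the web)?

Basal species (no prey listed): D, A.
Count: 2.

2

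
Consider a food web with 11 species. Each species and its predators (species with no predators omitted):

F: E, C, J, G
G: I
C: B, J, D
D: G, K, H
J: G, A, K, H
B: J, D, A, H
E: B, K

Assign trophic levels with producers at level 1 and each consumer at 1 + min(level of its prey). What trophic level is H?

F is a producer → level 1.
J eats F → level 2.
H eats J → level 3.
No prey of H is below level 2, so 3 is the minimum.

Trophic level 3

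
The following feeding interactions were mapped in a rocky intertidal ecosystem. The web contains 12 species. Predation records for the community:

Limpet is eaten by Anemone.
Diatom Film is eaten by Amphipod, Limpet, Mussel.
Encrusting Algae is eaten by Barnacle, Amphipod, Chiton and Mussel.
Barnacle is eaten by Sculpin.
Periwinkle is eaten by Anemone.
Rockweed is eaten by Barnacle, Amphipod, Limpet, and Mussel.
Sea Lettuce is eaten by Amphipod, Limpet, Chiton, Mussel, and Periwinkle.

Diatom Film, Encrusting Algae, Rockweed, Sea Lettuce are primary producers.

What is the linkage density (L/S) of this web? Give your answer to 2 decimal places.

There are L = 19 links among S = 12 species.
L/S = 19/12 = 1.5833 ≈ 1.58.

L/S = 1.58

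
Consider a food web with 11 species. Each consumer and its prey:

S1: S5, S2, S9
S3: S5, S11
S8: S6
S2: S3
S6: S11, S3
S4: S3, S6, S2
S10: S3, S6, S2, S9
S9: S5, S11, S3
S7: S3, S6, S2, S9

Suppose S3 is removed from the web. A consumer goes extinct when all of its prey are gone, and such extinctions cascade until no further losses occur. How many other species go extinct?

Remove S3.
Round 1: S2 (all prey gone) → extinct.
No further losses. Total secondary extinctions: 1.

1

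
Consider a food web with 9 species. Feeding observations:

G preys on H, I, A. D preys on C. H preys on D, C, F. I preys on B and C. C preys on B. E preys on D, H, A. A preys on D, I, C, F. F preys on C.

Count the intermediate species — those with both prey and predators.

6

Intermediate species (has both prey and predators): C, F, I, D, A, H.
Count: 6.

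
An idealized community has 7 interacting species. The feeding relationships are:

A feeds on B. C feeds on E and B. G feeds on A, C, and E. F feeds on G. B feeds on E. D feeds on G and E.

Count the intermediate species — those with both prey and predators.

Intermediate species (has both prey and predators): B, A, C, G.
Count: 4.

4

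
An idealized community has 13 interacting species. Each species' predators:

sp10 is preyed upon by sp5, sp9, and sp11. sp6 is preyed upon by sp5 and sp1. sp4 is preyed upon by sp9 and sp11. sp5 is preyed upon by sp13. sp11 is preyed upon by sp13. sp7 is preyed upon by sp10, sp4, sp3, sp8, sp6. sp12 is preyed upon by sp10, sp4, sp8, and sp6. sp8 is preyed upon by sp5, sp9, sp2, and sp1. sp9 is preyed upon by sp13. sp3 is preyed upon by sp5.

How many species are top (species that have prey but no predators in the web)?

Top species (has prey, but nothing eats it): sp2, sp1, sp13.
Count: 3.

3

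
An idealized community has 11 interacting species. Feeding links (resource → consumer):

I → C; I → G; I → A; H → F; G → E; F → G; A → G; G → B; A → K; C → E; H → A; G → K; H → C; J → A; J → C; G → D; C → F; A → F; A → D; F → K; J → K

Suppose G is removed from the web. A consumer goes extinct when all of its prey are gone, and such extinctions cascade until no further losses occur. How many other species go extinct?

1

Remove G.
Round 1: B (all prey gone) → extinct.
No further losses. Total secondary extinctions: 1.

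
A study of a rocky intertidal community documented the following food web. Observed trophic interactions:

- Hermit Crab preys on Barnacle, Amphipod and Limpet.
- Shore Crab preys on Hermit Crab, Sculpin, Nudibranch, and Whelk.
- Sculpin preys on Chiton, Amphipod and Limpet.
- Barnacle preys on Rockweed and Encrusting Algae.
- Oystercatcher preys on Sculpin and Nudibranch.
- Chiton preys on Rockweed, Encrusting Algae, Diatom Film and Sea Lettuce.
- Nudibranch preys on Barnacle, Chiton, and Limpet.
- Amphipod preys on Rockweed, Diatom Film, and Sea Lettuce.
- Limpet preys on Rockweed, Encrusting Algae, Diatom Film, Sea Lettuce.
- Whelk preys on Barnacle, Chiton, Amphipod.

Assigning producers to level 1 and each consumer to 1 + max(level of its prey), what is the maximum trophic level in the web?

4

Producers (level 1): Rockweed, Diatom Film, Encrusting Algae, Sea Lettuce.
Rockweed → Limpet → Sculpin → Shore Crab gives Shore Crab level 4.
No species has a prey at level 4, so no species reaches level 5.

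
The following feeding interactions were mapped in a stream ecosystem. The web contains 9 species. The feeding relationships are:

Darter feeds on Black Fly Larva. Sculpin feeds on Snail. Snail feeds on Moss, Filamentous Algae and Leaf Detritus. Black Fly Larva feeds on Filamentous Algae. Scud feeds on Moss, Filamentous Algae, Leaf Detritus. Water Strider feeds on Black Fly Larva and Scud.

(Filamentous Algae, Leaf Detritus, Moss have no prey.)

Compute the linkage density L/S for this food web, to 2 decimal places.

There are L = 11 links among S = 9 species.
L/S = 11/9 = 1.2222 ≈ 1.22.

L/S = 1.22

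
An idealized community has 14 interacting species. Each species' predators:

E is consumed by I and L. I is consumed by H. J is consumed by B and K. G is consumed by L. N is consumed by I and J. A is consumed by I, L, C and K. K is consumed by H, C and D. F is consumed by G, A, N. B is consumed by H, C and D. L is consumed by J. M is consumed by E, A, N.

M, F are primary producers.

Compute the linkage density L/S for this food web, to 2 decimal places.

L/S = 1.79

There are L = 25 links among S = 14 species.
L/S = 25/14 = 1.7857 ≈ 1.79.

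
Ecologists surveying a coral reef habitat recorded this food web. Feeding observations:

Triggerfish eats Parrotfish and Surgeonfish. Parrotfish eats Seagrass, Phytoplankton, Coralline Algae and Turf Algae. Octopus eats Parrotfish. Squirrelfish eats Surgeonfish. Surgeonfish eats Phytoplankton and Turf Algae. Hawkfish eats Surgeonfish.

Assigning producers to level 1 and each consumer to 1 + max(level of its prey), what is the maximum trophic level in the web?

Producers (level 1): Coralline Algae, Seagrass, Turf Algae, Phytoplankton.
Coralline Algae → Parrotfish → Triggerfish gives Triggerfish level 3.
No species has a prey at level 3, so no species reaches level 4.

3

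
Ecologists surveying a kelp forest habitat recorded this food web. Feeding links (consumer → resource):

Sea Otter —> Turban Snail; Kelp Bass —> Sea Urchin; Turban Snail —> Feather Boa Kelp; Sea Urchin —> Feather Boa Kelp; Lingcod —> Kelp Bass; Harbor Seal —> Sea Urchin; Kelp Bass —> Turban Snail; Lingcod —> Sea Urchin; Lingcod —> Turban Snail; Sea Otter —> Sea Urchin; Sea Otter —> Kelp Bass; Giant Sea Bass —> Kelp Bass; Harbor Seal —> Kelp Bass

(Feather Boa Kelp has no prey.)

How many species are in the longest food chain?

One longest chain: Feather Boa Kelp → Turban Snail → Kelp Bass → Harbor Seal.
It has 4 species and 3 links.

4 species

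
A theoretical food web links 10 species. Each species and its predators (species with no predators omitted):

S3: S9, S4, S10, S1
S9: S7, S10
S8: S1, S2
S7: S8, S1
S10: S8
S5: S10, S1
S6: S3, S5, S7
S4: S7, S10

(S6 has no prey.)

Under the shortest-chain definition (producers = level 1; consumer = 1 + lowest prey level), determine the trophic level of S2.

S6 is a producer → level 1.
S7 eats S6 → level 2.
S8 eats S7 → level 3.
S2 eats S8 → level 4.
No prey of S2 is below level 3, so 4 is the minimum.

Trophic level 4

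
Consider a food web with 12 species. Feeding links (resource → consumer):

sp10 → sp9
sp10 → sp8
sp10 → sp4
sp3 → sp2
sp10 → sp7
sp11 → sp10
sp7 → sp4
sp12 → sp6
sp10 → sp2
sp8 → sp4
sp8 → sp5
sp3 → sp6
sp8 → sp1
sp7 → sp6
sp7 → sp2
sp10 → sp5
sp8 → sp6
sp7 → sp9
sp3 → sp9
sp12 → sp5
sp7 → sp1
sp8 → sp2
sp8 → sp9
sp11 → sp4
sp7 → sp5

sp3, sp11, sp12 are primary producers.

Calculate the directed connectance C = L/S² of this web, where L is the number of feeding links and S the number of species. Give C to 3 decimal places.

C = 0.174

The web has S = 12 species and L = 25 feeding links.
C = L / S² = 25 / 144 = 0.1736 ≈ 0.174.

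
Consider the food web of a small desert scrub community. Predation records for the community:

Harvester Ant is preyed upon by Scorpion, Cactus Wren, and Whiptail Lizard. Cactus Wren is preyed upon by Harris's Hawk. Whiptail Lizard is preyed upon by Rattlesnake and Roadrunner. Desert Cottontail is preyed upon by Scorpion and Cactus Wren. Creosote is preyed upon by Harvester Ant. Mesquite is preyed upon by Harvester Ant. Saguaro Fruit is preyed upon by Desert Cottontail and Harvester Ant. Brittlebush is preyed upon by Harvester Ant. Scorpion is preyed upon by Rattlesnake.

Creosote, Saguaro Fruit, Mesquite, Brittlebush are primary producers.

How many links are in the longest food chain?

3 links

One longest chain: Creosote → Harvester Ant → Whiptail Lizard → Roadrunner.
It has 4 species and 3 links.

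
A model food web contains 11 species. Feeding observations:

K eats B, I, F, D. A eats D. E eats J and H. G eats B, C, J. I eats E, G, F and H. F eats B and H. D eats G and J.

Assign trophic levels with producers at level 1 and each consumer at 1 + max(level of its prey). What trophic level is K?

Trophic level 4

J is a producer → level 1.
G eats J (level 1); other prey at levels: C 1, B 1 → level 2.
D eats G (level 2); other prey at levels: J 1 → level 3.
K eats D (level 3); other prey at levels: B 1, F 2, I 3 → level 4.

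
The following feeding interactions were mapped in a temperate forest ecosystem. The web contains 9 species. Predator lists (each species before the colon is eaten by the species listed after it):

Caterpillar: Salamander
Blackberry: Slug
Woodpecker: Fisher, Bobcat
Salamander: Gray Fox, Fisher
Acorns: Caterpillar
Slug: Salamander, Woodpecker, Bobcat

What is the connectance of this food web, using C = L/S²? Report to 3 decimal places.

The web has S = 9 species and L = 10 feeding links.
C = L / S² = 10 / 81 = 0.1235 ≈ 0.123.

C = 0.123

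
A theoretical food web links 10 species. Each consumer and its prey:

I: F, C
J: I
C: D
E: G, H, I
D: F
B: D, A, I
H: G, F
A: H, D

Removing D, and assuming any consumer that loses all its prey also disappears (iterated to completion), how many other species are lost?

1

Remove D.
Round 1: C (all prey gone) → extinct.
No further losses. Total secondary extinctions: 1.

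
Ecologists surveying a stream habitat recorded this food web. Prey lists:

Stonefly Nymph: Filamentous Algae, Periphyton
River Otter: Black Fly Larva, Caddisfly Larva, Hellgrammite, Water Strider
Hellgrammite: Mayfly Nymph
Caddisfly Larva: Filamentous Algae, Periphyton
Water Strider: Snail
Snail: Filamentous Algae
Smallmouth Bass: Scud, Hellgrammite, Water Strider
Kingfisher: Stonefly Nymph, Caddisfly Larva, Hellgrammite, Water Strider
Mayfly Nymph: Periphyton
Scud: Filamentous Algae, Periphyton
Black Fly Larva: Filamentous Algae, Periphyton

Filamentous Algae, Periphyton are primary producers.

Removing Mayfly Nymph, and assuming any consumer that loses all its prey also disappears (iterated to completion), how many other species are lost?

Remove Mayfly Nymph.
Round 1: Hellgrammite (all prey gone) → extinct.
No further losses. Total secondary extinctions: 1.

1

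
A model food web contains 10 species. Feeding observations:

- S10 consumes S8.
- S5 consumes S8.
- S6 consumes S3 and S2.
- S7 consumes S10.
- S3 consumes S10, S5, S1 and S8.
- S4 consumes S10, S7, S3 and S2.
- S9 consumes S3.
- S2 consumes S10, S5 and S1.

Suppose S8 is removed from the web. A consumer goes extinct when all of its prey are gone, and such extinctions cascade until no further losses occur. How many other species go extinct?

Remove S8.
Round 1: S10 (all prey gone), S5 (all prey gone) → extinct.
Round 2: S7 (all prey gone) → extinct.
No further losses. Total secondary extinctions: 3.

3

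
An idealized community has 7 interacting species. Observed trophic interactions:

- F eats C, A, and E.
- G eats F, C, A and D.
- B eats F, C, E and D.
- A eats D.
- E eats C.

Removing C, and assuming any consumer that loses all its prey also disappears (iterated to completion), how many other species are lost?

Remove C.
Round 1: E (all prey gone) → extinct.
No further losses. Total secondary extinctions: 1.

1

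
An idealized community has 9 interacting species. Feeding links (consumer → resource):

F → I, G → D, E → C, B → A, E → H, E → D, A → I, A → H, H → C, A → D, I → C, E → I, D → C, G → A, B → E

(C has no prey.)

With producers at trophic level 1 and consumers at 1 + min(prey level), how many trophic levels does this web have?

3

Producers (level 1): C.
Following each consumer down to its lowest-level prey: C → I → F (levels 1 through 3).
All prey of F (I 2) are at level 2 or above, so F is at level 1 + 2 = 3.
Every consumer has at least one prey at level 2 or below, so none exceeds level 3.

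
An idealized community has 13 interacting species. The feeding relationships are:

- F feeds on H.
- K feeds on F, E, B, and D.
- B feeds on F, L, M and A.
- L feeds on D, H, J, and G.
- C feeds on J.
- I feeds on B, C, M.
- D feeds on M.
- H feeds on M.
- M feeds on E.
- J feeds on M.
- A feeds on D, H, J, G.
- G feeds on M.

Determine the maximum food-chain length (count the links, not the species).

One longest chain: E → M → H → F → B → I.
It has 6 species and 5 links.

5 links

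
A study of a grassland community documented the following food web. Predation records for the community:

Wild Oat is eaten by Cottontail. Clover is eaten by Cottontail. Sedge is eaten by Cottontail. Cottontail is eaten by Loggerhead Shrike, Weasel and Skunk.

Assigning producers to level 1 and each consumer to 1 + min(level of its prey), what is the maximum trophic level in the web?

3

Producers (level 1): Sedge, Wild Oat, Clover.
Following each consumer down to its lowest-level prey: Sedge → Cottontail → Weasel (levels 1 through 3).
All prey of Weasel (Cottontail 2) are at level 2 or above, so Weasel is at level 1 + 2 = 3.
Every consumer has at least one prey at level 2 or below, so none exceeds level 3.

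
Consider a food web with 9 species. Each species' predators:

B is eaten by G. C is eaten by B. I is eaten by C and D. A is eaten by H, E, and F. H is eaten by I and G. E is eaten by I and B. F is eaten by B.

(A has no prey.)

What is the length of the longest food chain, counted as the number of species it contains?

6 species

One longest chain: A → H → I → C → B → G.
It has 6 species and 5 links.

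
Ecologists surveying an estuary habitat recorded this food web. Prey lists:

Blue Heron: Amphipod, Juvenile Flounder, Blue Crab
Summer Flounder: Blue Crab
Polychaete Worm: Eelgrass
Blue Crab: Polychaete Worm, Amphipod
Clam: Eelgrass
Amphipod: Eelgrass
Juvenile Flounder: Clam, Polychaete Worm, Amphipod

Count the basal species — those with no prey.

Basal species (no prey listed): Eelgrass.
Count: 1.

1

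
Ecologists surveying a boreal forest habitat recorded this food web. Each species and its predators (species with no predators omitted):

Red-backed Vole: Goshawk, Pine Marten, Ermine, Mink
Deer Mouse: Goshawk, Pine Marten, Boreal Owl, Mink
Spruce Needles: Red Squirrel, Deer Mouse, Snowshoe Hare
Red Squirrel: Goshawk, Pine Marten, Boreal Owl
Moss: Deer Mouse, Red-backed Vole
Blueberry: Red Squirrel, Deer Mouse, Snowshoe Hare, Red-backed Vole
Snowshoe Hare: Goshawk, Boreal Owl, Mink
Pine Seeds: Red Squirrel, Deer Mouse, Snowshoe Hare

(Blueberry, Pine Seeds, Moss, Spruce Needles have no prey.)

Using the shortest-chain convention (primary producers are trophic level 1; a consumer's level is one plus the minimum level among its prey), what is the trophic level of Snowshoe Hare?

Blueberry is a producer → level 1.
Snowshoe Hare eats Blueberry → level 2.

Trophic level 2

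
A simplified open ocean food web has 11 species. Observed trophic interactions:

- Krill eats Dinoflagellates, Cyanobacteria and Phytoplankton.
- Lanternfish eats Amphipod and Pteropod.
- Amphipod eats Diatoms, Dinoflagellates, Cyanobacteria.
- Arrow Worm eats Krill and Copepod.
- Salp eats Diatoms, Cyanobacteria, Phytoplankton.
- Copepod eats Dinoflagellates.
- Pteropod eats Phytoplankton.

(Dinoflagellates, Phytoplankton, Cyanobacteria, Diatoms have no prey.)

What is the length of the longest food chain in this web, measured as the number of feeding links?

One longest chain: Dinoflagellates → Amphipod → Lanternfish.
It has 3 species and 2 links.

2 links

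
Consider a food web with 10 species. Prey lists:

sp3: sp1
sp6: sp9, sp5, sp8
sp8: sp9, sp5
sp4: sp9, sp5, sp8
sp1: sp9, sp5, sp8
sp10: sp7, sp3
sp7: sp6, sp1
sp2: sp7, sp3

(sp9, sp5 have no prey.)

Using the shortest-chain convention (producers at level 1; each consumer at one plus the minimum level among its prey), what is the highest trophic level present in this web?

Producers (level 1): sp9, sp5.
Following each consumer down to its lowest-level prey: sp9 → sp6 → sp7 → sp10 (levels 1 through 4).
All prey of sp10 (sp7 3, sp3 3) are at level 3 or above, so sp10 is at level 1 + 3 = 4.
Every consumer has at least one prey at level 3 or below, so none exceeds level 4.

4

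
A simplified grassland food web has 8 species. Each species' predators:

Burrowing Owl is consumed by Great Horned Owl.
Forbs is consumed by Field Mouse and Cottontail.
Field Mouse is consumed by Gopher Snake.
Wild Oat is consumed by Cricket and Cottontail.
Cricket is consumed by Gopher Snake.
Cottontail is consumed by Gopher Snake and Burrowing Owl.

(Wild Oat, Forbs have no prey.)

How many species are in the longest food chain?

4 species

One longest chain: Wild Oat → Cottontail → Burrowing Owl → Great Horned Owl.
It has 4 species and 3 links.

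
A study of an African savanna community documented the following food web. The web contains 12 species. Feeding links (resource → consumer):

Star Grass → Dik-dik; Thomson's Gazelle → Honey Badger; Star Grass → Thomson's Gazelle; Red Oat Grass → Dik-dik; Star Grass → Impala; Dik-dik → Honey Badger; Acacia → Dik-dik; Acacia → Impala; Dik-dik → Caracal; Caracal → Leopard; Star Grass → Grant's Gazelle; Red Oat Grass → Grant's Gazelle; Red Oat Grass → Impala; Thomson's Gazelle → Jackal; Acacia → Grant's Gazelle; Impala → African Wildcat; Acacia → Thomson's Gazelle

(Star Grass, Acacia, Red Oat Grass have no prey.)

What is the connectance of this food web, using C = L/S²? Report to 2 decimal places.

The web has S = 12 species and L = 17 feeding links.
C = L / S² = 17 / 144 = 0.1181 ≈ 0.12.

C = 0.12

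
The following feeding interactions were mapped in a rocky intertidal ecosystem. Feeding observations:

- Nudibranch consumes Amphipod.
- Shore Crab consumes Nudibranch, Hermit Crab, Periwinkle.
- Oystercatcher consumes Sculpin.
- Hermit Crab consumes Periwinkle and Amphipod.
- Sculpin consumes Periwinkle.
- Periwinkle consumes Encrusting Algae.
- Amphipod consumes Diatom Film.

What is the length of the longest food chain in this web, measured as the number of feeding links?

One longest chain: Encrusting Algae → Periwinkle → Sculpin → Oystercatcher.
It has 4 species and 3 links.

3 links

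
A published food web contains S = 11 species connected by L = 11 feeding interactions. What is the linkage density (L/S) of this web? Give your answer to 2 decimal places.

L/S = 1.00

There are L = 11 links among S = 11 species.
L/S = 11/11 = 1.0000 ≈ 1.00.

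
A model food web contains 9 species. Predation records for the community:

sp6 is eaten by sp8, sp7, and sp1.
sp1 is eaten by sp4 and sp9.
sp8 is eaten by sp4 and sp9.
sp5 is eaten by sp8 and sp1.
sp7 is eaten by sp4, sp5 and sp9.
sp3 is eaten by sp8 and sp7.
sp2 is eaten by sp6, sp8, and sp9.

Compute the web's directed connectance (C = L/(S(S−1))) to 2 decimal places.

C = 0.24

The web has S = 9 species and L = 17 feeding links.
C = L / (S(S−1)) = 17 / 72 = 0.2361 ≈ 0.24.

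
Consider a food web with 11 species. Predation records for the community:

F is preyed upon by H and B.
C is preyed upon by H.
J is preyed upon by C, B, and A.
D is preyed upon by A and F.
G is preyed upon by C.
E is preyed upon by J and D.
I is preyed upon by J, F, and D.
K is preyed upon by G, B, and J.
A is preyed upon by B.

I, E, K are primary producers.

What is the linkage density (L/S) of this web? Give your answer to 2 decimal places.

There are L = 18 links among S = 11 species.
L/S = 18/11 = 1.6364 ≈ 1.64.

L/S = 1.64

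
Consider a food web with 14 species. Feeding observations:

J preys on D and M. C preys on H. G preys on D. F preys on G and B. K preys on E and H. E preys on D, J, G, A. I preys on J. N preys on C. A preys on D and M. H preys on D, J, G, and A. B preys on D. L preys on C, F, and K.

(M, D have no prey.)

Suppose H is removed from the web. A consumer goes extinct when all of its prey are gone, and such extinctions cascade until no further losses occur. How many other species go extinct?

2

Remove H.
Round 1: C (all prey gone) → extinct.
Round 2: N (all prey gone) → extinct.
No further losses. Total secondary extinctions: 2.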